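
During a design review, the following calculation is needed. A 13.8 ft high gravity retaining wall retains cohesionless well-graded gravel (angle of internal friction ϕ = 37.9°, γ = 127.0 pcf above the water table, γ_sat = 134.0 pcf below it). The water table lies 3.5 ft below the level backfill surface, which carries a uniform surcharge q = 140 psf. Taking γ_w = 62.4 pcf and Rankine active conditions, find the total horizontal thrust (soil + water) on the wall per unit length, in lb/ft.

K_a = tan²(45° − φ/2) = 0.2389.
γ' = 134.0 − 62.4 = 71.60 pcf. h₂ = H − d_w = 10.3 ft.
σ'_h: at surface K_a·q = 33.45; at WT K_a(q+γd_w) = 139.7; at base K_a(q+γd_w+γ'h₂) = 315.9 psf.
P₁ = ½(33.45+139.7)×3.5 = 302.9; P₂ = ½(139.7+315.9)×10.3 = 2346; P_w = ½γ_w h₂² = 3310.
Total = 302.9+2346+3310 = 5959 lb/ft.

5960 lb/ft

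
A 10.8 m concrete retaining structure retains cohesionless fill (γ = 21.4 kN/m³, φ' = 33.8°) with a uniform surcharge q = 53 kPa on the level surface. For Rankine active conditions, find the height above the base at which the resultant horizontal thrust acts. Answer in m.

K_a = 0.2851.
Triangular part P₁ = ½K_aγH² = 355.8 at H/3 = 3.600 m; rectangular part P₂ = K_a q H = 163.2 at H/2 = 5.400 m.
ȳ = (P₁·3.600 + P₂·5.400)/(P₁+P₂) = 4.166 m.

4.17 m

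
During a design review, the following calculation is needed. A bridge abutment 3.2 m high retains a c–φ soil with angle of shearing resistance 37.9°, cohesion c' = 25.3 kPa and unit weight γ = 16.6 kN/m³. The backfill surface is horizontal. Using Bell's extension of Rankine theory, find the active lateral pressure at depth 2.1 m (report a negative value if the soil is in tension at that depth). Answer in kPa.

-16.4 kPa

K_a = (1 − sin φ)/(1 + sin φ) = 0.2389.
σ_a = K_a γ z − 2c√K_a = 0.2389×16.6×2.1 − 2×25.3×0.4888 = -16.40 kPa.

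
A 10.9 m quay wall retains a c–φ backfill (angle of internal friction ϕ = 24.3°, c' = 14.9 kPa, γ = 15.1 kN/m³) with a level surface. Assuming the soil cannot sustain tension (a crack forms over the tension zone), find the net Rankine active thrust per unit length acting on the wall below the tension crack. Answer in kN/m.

K_a = 0.4169; √K_a = 0.6457.
Tension-crack depth z_c = 2c/(γ√K_a) = 2×14.9/(15.1×0.6457) = 3.056 m.
σ_a at base = K_a γ H − 2c√K_a = 0.4169×15.1×10.9 − 2×14.9×0.6457 = 49.38 kPa.
P_a = ½ × 49.38 × (H − z_c) = 0.5×49.38×7.844 = 193.7 kN/m.

194 kN/m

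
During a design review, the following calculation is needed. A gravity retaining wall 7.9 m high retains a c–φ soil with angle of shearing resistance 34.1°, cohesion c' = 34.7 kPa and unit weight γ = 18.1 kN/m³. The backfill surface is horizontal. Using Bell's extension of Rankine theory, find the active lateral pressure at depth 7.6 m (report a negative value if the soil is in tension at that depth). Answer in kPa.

1.90 kPa

K_a = (1 − sin φ)/(1 + sin φ) = 0.2815.
σ_a = K_a γ z − 2c√K_a = 0.2815×18.1×7.6 − 2×34.7×0.5306 = 1.904 kPa.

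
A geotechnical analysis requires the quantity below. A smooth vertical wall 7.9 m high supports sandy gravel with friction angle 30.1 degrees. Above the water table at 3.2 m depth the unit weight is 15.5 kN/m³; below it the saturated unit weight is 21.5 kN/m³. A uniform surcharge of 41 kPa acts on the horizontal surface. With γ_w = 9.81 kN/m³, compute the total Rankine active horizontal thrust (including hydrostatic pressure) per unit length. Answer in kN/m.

362 kN/m

K_a = tan²(45° − φ/2) = 0.3320.
γ' = 21.5 − 9.81 = 11.69 kN/m³. h₂ = H − d_w = 4.7 m.
σ'_h: at surface K_a·q = 13.61; at WT K_a(q+γd_w) = 30.08; at base K_a(q+γd_w+γ'h₂) = 48.32 kPa.
P₁ = ½(13.61+30.08)×3.2 = 69.90; P₂ = ½(30.08+48.32)×4.7 = 184.2; P_w = ½γ_w h₂² = 108.4.
Total = 69.90+184.2+108.4 = 362.5 kN/m.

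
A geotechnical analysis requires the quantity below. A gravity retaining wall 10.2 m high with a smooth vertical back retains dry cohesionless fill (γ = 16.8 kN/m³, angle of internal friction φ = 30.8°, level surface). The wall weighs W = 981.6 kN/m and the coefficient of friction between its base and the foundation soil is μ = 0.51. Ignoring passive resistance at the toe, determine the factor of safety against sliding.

1.78

K_a = tan²(45° − 30.8°/2) = 0.3227.
P_a = ½K_aγH² = 0.5×0.3227×16.8×10.2² = 282.0 kN/m, acting at H/3 = 3.400 m above the base.
FS_sliding = μW / P_a = 0.51×981.6 / 282.0 = 1.775.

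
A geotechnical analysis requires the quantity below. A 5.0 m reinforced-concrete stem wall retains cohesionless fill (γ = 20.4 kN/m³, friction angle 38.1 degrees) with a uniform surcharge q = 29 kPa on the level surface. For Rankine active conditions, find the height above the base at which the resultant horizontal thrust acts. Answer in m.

K_a = 0.2368.
Triangular part P₁ = ½K_aγH² = 60.39 at H/3 = 1.667 m; rectangular part P₂ = K_a q H = 34.34 at H/2 = 2.500 m.
ȳ = (P₁·1.667 + P₂·2.500)/(P₁+P₂) = 1.969 m.

1.97 m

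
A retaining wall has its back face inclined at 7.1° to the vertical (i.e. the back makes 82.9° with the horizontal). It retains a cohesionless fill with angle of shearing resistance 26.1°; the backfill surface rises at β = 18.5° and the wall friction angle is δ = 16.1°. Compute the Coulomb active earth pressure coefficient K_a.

0.572

K_a = sin²(α+φ) / [sin²α · sin(α−δ) · (1 + √{sin(φ+δ)sin(φ−β) / (sin(α−δ)sin(α+β))})²].
With α = 82.9°, φ = 26.1°, δ = 16.1°, β = 18.5°: K_a = 0.5721.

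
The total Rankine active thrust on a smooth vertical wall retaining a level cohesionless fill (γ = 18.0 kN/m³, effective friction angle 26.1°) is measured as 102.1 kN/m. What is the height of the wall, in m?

5.40 m

K_a = 0.3889. P_a = ½ K_a γ H² ⇒ H = √(2P_a/(K_a γ)).
H = √(2×102.1/(0.3889×18.0)) = 5.401 m.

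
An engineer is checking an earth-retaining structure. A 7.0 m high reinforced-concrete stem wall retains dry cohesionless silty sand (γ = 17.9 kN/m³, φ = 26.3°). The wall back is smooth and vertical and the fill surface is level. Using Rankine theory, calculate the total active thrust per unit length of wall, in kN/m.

169 kN/m

K_a = tan²(45° − φ/2) = 0.3859.
P_a = ½ K_a γ H² = 0.5 × 0.3859 × 17.9 × 7.0² = 169.3 kN/m.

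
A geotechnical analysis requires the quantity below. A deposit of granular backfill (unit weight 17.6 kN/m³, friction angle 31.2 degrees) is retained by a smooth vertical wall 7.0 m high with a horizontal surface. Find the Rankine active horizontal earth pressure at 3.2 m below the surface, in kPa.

17.9 kPa

K_a = (1 − sin φ)/(1 + sin φ) = 0.3175.
σ_h = K_a γ z = 0.3175 × 17.6 × 3.2 = 17.88 kPa.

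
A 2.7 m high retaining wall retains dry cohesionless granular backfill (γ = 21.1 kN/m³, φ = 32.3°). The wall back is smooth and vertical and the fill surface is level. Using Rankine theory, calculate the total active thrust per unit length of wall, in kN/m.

23.3 kN/m

K_a = tan²(45° − φ/2) = 0.3035.
P_a = ½ K_a γ H² = 0.5 × 0.3035 × 21.1 × 2.7² = 23.34 kN/m.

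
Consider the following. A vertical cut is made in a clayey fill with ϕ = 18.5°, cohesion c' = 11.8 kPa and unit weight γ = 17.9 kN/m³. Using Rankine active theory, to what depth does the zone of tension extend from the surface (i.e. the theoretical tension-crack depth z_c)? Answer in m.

1.83 m

K_a = tan²(45° − 18.5°/2) = 0.5183; √K_a = 0.7199.
The active pressure is zero where K_a γ z = 2c√K_a, so z_c = 2c/(γ√K_a) = 2×11.8/(17.9×0.7199) = 1.831 m.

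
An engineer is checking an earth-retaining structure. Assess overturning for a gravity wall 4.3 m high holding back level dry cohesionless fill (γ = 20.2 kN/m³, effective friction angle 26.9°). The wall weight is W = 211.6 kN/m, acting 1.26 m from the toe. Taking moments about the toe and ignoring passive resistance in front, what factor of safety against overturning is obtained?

K_a = tan²(45° − 26.9°/2) = 0.3770.
P_a = ½K_aγH² = 0.5×0.3770×20.2×4.3² = 70.40 kN/m, acting at H/3 = 1.433 m above the base.
Overturning moment M_o = P_a × H/3 = 70.40 × 1.433 = 100.9.
Resisting moment M_r = W × 1.26 = 211.6 × 1.26 = 266.6.
FS_overturning = M_r/M_o = 266.6/100.9 = 2.642.

2.64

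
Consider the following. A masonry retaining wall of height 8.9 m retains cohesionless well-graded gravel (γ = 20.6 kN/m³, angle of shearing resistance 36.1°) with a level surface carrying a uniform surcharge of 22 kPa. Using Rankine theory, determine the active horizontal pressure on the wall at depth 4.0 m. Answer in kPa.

K_a = (1 − sin φ)/(1 + sin φ) = 0.2585.
σ_v = γz + q = 20.6 × 4.0 + 22 = 104.4 kPa.
σ_h = K_a σ_v = 0.2585 × 104.4 = 26.99 kPa.

27.0 kPa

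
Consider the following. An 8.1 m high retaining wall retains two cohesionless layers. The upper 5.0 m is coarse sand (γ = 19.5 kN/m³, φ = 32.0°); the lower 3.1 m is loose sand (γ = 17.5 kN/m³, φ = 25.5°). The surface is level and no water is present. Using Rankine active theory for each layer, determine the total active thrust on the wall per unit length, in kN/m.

229 kN/m

K_a1 = tan²(45°−32.0°/2) = 0.3073; K_a2 = tan²(45°−25.5°/2) = 0.3981.
Layer 1: σ at base = K_a1 γ₁ h₁ = 29.96 kPa; P₁ = ½×29.96×5.0 = 74.89.
Layer 2: σ_v at top = γ₁h₁ = 97.50; σ_h top = K_a2×97.50 = 38.81; σ_h base = K_a2×(97.50+17.5×3.1) = 60.41.
P₂ = ½(38.81+60.41)×3.1 = 153.8. Total P_a = 74.89+153.8 = 228.7 kN/m.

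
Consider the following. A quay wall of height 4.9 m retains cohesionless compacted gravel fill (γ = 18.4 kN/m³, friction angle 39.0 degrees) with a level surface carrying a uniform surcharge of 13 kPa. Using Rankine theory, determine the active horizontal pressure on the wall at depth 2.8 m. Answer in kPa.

14.7 kPa

K_a = (1 − sin φ)/(1 + sin φ) = 0.2275.
σ_v = γz + q = 18.4 × 2.8 + 13 = 64.52 kPa.
σ_h = K_a σ_v = 0.2275 × 64.52 = 14.68 kPa.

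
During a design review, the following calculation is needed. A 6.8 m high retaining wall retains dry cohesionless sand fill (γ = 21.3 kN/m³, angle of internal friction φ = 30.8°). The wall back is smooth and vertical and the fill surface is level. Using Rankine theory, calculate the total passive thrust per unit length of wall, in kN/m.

K_p = tan²(45° + φ/2) = 3.099.
P_p = ½ K_p γ H² = 0.5 × 3.099 × 21.3 × 6.8² = 1526 kN/m.

1530 kN/m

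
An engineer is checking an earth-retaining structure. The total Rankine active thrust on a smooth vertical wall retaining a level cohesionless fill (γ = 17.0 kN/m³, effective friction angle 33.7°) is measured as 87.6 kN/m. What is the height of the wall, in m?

K_a = 0.2863. P_a = ½ K_a γ H² ⇒ H = √(2P_a/(K_a γ)).
H = √(2×87.6/(0.2863×17.0)) = 6.000 m.

6.00 m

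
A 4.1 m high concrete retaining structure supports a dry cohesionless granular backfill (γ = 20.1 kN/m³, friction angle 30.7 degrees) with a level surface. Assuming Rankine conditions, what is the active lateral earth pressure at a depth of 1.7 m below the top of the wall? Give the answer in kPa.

11.1 kPa

K_a = (1 − sin φ)/(1 + sin φ) = 0.3240.
σ_h = K_a γ z = 0.3240 × 20.1 × 1.7 = 11.07 kPa.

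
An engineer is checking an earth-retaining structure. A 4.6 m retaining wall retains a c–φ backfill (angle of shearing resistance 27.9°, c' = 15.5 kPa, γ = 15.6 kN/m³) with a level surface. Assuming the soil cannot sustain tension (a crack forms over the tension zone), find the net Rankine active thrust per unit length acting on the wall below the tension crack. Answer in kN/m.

4.77 kN/m

K_a = 0.3625; √K_a = 0.6020.
Tension-crack depth z_c = 2c/(γ√K_a) = 2×15.5/(15.6×0.6020) = 3.301 m.
σ_a at base = K_a γ H − 2c√K_a = 0.3625×15.6×4.6 − 2×15.5×0.6020 = 7.347 kPa.
P_a = ½ × 7.347 × (H − z_c) = 0.5×7.347×1.299 = 4.773 kN/m.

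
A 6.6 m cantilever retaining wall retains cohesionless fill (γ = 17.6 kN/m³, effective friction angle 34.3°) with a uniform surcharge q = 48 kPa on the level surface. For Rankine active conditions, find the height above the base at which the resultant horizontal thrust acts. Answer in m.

2.70 m

K_a = 0.2792.
Triangular part P₁ = ½K_aγH² = 107.0 at H/3 = 2.200 m; rectangular part P₂ = K_a q H = 88.44 at H/2 = 3.300 m.
ȳ = (P₁·2.200 + P₂·3.300)/(P₁+P₂) = 2.698 m.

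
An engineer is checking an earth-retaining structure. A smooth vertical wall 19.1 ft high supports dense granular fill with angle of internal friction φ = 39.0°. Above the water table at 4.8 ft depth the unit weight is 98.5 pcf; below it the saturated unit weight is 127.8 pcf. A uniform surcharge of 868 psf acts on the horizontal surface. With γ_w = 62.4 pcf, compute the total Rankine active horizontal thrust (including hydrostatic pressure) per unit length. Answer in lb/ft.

K_a = tan²(45° − φ/2) = 0.2275.
γ' = 127.8 − 62.4 = 65.40 pcf. h₂ = H − d_w = 14.3 ft.
σ'_h: at surface K_a·q = 197.5; at WT K_a(q+γd_w) = 305.0; at base K_a(q+γd_w+γ'h₂) = 517.8 psf.
P₁ = ½(197.5+305.0)×4.8 = 1206; P₂ = ½(305.0+517.8)×14.3 = 5883; P_w = ½γ_w h₂² = 6380.
Total = 1206+5883+6380 = 13470 lb/ft.

13500 lb/ft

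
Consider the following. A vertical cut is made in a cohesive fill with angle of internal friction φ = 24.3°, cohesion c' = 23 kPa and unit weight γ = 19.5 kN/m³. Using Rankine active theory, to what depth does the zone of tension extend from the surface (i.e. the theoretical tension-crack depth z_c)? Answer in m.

3.65 m

K_a = tan²(45° − 24.3°/2) = 0.4169; √K_a = 0.6457.
The active pressure is zero where K_a γ z = 2c√K_a, so z_c = 2c/(γ√K_a) = 2×23/(19.5×0.6457) = 3.653 m.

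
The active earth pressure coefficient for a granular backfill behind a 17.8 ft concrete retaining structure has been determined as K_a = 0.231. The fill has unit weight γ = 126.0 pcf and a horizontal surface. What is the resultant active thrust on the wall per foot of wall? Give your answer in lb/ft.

P = ½ K_a γ H² = 0.5 × 0.231 × 126.0 × 17.8² = 4611 lb/ft.

4610 lb/ft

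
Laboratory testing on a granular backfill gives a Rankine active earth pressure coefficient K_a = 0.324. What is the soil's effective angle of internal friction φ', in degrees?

30.7°

K_a = tan²(45° − φ/2) ⇒ 45° − φ/2 = arctan(√0.324) = 29.65°.
φ = 2(45° − 29.65°) = 30.70°.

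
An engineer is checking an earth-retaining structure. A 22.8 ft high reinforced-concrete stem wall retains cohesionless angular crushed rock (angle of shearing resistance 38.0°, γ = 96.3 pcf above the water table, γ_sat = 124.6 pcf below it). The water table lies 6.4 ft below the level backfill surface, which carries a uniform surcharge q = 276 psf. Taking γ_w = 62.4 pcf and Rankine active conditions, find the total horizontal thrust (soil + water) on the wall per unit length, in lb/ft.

14800 lb/ft

K_a = tan²(45° − φ/2) = 0.2379.
γ' = 124.6 − 62.4 = 62.20 pcf. h₂ = H − d_w = 16.4 ft.
σ'_h: at surface K_a·q = 65.66; at WT K_a(q+γd_w) = 212.3; at base K_a(q+γd_w+γ'h₂) = 454.9 psf.
P₁ = ½(65.66+212.3)×6.4 = 889.4; P₂ = ½(212.3+454.9)×16.4 = 5471; P_w = ½γ_w h₂² = 8392.
Total = 889.4+5471+8392 = 14750 lb/ft.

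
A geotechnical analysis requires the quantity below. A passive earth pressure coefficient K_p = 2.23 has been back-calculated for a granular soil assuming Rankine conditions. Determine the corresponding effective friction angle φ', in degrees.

22.4°

K_p = (1+sin φ)/(1−sin φ) ⇒ sin φ = (K_p − 1)/(K_p + 1) = 0.3808.
φ = arcsin(0.3808) = 22.38°.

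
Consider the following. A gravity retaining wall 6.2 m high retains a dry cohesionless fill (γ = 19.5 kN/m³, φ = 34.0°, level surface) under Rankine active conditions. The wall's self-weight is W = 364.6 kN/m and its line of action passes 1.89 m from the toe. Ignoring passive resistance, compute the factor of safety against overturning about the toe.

K_a = tan²(45° − 34.0°/2) = 0.2827.
P_a = ½K_aγH² = 0.5×0.2827×19.5×6.2² = 106.0 kN/m, acting at H/3 = 2.067 m above the base.
Overturning moment M_o = P_a × H/3 = 106.0 × 2.067 = 219.0.
Resisting moment M_r = W × 1.89 = 364.6 × 1.89 = 689.1.
FS_overturning = M_r/M_o = 689.1/219.0 = 3.147.

3.15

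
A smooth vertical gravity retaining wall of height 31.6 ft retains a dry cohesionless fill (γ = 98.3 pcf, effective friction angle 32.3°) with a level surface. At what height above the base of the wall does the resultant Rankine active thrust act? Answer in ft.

K_a = 0.3035.
The pressure distribution is triangular, so the resultant acts at H/3 above the base = 31.6/3 = 10.53 ft.

10.5 ft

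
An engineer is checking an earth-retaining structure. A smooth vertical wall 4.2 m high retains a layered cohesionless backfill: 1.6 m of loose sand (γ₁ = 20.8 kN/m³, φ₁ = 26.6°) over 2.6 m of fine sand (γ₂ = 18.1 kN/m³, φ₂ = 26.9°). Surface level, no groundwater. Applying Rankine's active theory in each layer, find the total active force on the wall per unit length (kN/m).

65.8 kN/m

K_a1 = tan²(45°−26.6°/2) = 0.3814; K_a2 = tan²(45°−26.9°/2) = 0.3770.
Layer 1: σ at base = K_a1 γ₁ h₁ = 12.69 kPa; P₁ = ½×12.69×1.6 = 10.16.
Layer 2: σ_v at top = γ₁h₁ = 33.28; σ_h top = K_a2×33.28 = 12.55; σ_h base = K_a2×(33.28+18.1×2.6) = 30.29.
P₂ = ½(12.55+30.29)×2.6 = 55.68. Total P_a = 10.16+55.68 = 65.84 kN/m.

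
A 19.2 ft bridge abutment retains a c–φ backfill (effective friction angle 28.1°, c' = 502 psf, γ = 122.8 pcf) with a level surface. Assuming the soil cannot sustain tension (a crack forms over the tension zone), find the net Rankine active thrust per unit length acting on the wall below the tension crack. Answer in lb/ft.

684 lb/ft

K_a = 0.3596; √K_a = 0.5997.
Tension-crack depth z_c = 2c/(γ√K_a) = 2×502/(122.8×0.5997) = 13.63 ft.
σ_a at base = K_a γ H − 2c√K_a = 0.3596×122.8×19.2 − 2×502×0.5997 = 245.8 psf.
P_a = ½ × 245.8 × (H − z_c) = 0.5×245.8×5.566 = 684.1 lb/ft.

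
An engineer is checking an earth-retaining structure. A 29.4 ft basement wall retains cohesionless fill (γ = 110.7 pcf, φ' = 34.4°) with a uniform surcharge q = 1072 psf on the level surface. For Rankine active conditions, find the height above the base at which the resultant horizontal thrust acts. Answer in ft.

11.7 ft

K_a = 0.2780.
Triangular part P₁ = ½K_aγH² = 13300 at H/3 = 9.800 ft; rectangular part P₂ = K_a q H = 8761 at H/2 = 14.70 ft.
ȳ = (P₁·9.800 + P₂·14.70)/(P₁+P₂) = 11.75 ft.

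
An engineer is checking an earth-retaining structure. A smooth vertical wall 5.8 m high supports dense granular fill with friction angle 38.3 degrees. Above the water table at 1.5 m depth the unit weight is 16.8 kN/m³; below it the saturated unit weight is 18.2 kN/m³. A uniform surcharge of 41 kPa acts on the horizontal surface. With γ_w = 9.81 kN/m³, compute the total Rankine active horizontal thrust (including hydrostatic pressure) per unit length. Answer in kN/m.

195 kN/m

K_a = tan²(45° − φ/2) = 0.2347.
γ' = 18.2 − 9.81 = 8.390 kN/m³. h₂ = H − d_w = 4.3 m.
σ'_h: at surface K_a·q = 9.624; at WT K_a(q+γd_w) = 15.54; at base K_a(q+γd_w+γ'h₂) = 24.01 kPa.
P₁ = ½(9.624+15.54)×1.5 = 18.87; P₂ = ½(15.54+24.01)×4.3 = 85.03; P_w = ½γ_w h₂² = 90.69.
Total = 18.87+85.03+90.69 = 194.6 kN/m.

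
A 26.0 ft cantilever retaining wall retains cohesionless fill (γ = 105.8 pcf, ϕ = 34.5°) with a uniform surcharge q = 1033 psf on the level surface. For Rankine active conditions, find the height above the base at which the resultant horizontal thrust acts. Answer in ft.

10.5 ft

K_a = 0.2768.
Triangular part P₁ = ½K_aγH² = 9899 at H/3 = 8.667 ft; rectangular part P₂ = K_a q H = 7435 at H/2 = 13.00 ft.
ȳ = (P₁·8.667 + P₂·13.00)/(P₁+P₂) = 10.53 ft.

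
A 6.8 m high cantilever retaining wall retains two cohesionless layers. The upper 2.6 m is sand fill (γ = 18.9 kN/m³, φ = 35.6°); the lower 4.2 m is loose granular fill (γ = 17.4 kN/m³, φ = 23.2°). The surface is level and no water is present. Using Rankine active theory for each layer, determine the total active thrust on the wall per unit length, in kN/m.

K_a1 = tan²(45°−35.6°/2) = 0.2641; K_a2 = tan²(45°−23.2°/2) = 0.4348.
Layer 1: σ at base = K_a1 γ₁ h₁ = 12.98 kPa; P₁ = ½×12.98×2.6 = 16.87.
Layer 2: σ_v at top = γ₁h₁ = 49.14; σ_h top = K_a2×49.14 = 21.37; σ_h base = K_a2×(49.14+17.4×4.2) = 53.14.
P₂ = ½(21.37+53.14)×4.2 = 156.5. Total P_a = 16.87+156.5 = 173.3 kN/m.

173 kN/m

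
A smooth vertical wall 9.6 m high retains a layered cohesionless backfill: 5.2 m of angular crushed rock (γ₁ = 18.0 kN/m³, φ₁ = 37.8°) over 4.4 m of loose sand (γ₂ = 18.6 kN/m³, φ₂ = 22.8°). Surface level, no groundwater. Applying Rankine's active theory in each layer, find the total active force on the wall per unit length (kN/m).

320 kN/m

K_a1 = tan²(45°−37.8°/2) = 0.2400; K_a2 = tan²(45°−22.8°/2) = 0.4414.
Layer 1: σ at base = K_a1 γ₁ h₁ = 22.46 kPa; P₁ = ½×22.46×5.2 = 58.41.
Layer 2: σ_v at top = γ₁h₁ = 93.60; σ_h top = K_a2×93.60 = 41.32; σ_h base = K_a2×(93.60+18.6×4.4) = 77.44.
P₂ = ½(41.32+77.44)×4.4 = 261.3. Total P_a = 58.41+261.3 = 319.7 kN/m.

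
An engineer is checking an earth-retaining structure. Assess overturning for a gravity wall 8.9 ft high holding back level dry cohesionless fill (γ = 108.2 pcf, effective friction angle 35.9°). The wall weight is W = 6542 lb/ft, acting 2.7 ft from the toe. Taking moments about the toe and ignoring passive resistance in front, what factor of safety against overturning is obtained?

5.33

K_a = tan²(45° − 35.9°/2) = 0.2607.
P_a = ½K_aγH² = 0.5×0.2607×108.2×8.9² = 1117 lb/ft, acting at H/3 = 2.967 ft above the base.
Overturning moment M_o = P_a × H/3 = 1117 × 2.967 = 3315.
Resisting moment M_r = W × 2.7 = 6542 × 2.7 = 17660.
FS_overturning = M_r/M_o = 17660/3315 = 5.329.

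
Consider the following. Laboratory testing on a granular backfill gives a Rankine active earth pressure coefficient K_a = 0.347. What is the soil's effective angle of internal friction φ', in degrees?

29.0°

K_a = tan²(45° − φ/2) ⇒ 45° − φ/2 = arctan(√0.347) = 30.50°.
φ = 2(45° − 30.50°) = 29.00°.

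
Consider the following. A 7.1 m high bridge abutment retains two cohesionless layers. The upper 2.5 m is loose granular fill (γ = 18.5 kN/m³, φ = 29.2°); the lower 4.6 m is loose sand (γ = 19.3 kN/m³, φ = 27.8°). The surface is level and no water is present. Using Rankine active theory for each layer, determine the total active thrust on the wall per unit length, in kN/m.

K_a1 = tan²(45°−29.2°/2) = 0.3442; K_a2 = tan²(45°−27.8°/2) = 0.3639.
Layer 1: σ at base = K_a1 γ₁ h₁ = 15.92 kPa; P₁ = ½×15.92×2.5 = 19.90.
Layer 2: σ_v at top = γ₁h₁ = 46.25; σ_h top = K_a2×46.25 = 16.83; σ_h base = K_a2×(46.25+19.3×4.6) = 49.14.
P₂ = ½(16.83+49.14)×4.6 = 151.7. Total P_a = 19.90+151.7 = 171.6 kN/m.

172 kN/m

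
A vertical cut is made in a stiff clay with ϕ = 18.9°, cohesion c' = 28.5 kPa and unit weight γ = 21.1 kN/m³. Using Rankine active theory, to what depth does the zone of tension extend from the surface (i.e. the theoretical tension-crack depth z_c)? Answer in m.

3.78 m

K_a = tan²(45° − 18.9°/2) = 0.5107; √K_a = 0.7146.
The active pressure is zero where K_a γ z = 2c√K_a, so z_c = 2c/(γ√K_a) = 2×28.5/(21.1×0.7146) = 3.780 m.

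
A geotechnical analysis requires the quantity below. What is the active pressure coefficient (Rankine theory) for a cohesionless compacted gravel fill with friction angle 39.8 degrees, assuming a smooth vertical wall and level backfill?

K_a = (1 − sin φ)/(1 + sin φ) = (1 − sin 39.8°)/(1 + sin 39.8°) = 0.2194.

0.219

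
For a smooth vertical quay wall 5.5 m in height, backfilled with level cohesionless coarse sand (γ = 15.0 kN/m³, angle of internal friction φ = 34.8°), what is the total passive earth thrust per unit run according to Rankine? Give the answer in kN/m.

830 kN/m

K_p = tan²(45° + φ/2) = 3.659.
P_p = ½ K_p γ H² = 0.5 × 3.659 × 15.0 × 5.5² = 830.1 kN/m.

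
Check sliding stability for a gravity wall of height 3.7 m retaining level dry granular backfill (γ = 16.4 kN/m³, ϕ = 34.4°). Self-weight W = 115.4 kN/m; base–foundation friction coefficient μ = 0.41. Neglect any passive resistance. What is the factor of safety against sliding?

K_a = tan²(45° − 34.4°/2) = 0.2780.
P_a = ½K_aγH² = 0.5×0.2780×16.4×3.7² = 31.21 kN/m, acting at H/3 = 1.233 m above the base.
FS_sliding = μW / P_a = 0.41×115.4 / 31.21 = 1.516.

1.52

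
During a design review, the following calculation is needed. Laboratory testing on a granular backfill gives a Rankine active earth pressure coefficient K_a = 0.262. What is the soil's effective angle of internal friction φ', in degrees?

K_a = tan²(45° − φ/2) ⇒ 45° − φ/2 = arctan(√0.262) = 27.11°.
φ = 2(45° − 27.11°) = 35.79°.

35.8°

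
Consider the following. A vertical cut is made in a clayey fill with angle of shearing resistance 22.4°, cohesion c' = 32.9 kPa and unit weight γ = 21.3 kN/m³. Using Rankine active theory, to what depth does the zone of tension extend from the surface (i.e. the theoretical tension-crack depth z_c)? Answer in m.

K_a = tan²(45° − 22.4°/2) = 0.4482; √K_a = 0.6694.
The active pressure is zero where K_a γ z = 2c√K_a, so z_c = 2c/(γ√K_a) = 2×32.9/(21.3×0.6694) = 4.615 m.

4.61 m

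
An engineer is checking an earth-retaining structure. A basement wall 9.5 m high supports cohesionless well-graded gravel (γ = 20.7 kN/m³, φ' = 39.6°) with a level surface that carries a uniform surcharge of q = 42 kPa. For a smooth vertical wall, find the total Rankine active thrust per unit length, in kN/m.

K_a = tan²(45° − φ/2) = 0.2214.
Soil triangle: ½ K_a γ H² = 0.5×0.2214×20.7×9.5² = 206.8 kN/m.
Surcharge rectangle: K_a q H = 0.2214×42×9.5 = 88.35 kN/m.
Total = 206.8 + 88.35 = 295.2 kN/m.

295 kN/m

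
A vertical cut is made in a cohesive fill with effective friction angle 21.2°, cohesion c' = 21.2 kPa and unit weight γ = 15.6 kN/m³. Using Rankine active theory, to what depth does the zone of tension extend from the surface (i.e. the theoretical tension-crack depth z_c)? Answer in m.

3.97 m

K_a = tan²(45° − 21.2°/2) = 0.4688; √K_a = 0.6847.
The active pressure is zero where K_a γ z = 2c√K_a, so z_c = 2c/(γ√K_a) = 2×21.2/(15.6×0.6847) = 3.969 m.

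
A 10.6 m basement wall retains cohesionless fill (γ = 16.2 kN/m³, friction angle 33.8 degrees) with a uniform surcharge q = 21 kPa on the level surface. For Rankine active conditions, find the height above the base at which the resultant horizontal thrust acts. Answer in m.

3.88 m

K_a = 0.2851.
Triangular part P₁ = ½K_aγH² = 259.5 at H/3 = 3.533 m; rectangular part P₂ = K_a q H = 63.46 at H/2 = 5.300 m.
ȳ = (P₁·3.533 + P₂·5.300)/(P₁+P₂) = 3.881 m.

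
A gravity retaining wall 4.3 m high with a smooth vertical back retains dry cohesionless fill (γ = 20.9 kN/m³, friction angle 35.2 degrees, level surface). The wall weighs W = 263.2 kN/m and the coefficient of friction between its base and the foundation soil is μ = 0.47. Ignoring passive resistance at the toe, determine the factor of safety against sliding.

2.38

K_a = tan²(45° − 35.2°/2) = 0.2687.
P_a = ½K_aγH² = 0.5×0.2687×20.9×4.3² = 51.92 kN/m, acting at H/3 = 1.433 m above the base.
FS_sliding = μW / P_a = 0.47×263.2 / 51.92 = 2.383.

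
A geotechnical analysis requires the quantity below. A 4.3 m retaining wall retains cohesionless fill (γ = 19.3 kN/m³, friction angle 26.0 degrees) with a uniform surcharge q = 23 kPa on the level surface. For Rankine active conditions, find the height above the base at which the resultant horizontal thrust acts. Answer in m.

1.69 m

K_a = 0.3905.
Triangular part P₁ = ½K_aγH² = 69.67 at H/3 = 1.433 m; rectangular part P₂ = K_a q H = 38.62 at H/2 = 2.150 m.
ȳ = (P₁·1.433 + P₂·2.150)/(P₁+P₂) = 1.689 m.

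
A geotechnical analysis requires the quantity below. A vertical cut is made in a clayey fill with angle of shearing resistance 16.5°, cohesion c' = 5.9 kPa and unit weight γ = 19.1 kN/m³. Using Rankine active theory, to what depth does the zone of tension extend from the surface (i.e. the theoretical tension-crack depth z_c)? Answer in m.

0.827 m

K_a = tan²(45° − 16.5°/2) = 0.5576; √K_a = 0.7467.
The active pressure is zero where K_a γ z = 2c√K_a, so z_c = 2c/(γ√K_a) = 2×5.9/(19.1×0.7467) = 0.8273 m.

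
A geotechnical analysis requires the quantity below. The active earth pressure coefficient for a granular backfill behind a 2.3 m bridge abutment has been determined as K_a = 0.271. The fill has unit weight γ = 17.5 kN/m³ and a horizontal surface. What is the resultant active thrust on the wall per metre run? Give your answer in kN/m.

P = ½ K_a γ H² = 0.5 × 0.271 × 17.5 × 2.3² = 12.54 kN/m.

12.5 kN/m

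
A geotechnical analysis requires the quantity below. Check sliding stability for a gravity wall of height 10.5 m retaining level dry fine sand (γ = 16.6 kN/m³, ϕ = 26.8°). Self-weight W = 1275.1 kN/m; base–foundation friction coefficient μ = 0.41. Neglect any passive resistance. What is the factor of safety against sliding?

K_a = tan²(45° − 26.8°/2) = 0.3785.
P_a = ½K_aγH² = 0.5×0.3785×16.6×10.5² = 346.3 kN/m, acting at H/3 = 3.500 m above the base.
FS_sliding = μW / P_a = 0.41×1275.1 / 346.3 = 1.509.

1.51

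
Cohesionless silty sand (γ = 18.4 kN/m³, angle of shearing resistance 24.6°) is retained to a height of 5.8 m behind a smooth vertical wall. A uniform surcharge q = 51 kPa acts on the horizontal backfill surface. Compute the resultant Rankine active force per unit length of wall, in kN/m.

K_a = tan²(45° − φ/2) = 0.4121.
Soil triangle: ½ K_a γ H² = 0.5×0.4121×18.4×5.8² = 127.6 kN/m.
Surcharge rectangle: K_a q H = 0.4121×51×5.8 = 121.9 kN/m.
Total = 127.6 + 121.9 = 249.5 kN/m.

249 kN/m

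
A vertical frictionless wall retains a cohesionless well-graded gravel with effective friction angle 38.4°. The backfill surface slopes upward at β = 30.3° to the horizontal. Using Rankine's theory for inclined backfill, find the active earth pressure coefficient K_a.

K_a = cos β · (cos β − √(cos²β − cos²φ)) / (cos β + √(cos²β − cos²φ)).
cos β = 0.8634, cos φ = 0.7837, √(cos²β − cos²φ) = 0.3623.
K_a = 0.8634 × (0.8634 − 0.3623)/(0.8634 + 0.3623) = 0.3530.

0.353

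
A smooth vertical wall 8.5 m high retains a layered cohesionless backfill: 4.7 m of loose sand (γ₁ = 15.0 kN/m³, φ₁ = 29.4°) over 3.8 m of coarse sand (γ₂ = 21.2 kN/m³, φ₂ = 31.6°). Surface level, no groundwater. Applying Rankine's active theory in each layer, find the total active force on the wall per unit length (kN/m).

K_a1 = tan²(45°−29.4°/2) = 0.3415; K_a2 = tan²(45°−31.6°/2) = 0.3123.
Layer 1: σ at base = K_a1 γ₁ h₁ = 24.07 kPa; P₁ = ½×24.07×4.7 = 56.57.
Layer 2: σ_v at top = γ₁h₁ = 70.50; σ_h top = K_a2×70.50 = 22.02; σ_h base = K_a2×(70.50+21.2×3.8) = 47.18.
P₂ = ½(22.02+47.18)×3.8 = 131.5. Total P_a = 56.57+131.5 = 188.1 kN/m.

188 kN/m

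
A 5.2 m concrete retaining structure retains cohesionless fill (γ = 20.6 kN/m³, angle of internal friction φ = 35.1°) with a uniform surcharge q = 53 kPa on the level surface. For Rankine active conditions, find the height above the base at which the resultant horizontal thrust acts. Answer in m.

K_a = 0.2698.
Triangular part P₁ = ½K_aγH² = 75.15 at H/3 = 1.733 m; rectangular part P₂ = K_a q H = 74.37 at H/2 = 2.600 m.
ȳ = (P₁·1.733 + P₂·2.600)/(P₁+P₂) = 2.164 m.

2.16 m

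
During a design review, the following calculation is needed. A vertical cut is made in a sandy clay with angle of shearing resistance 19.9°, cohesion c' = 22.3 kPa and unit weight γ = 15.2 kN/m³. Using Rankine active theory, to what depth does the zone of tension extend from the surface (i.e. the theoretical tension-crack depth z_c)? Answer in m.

4.18 m

K_a = tan²(45° − 19.9°/2) = 0.4921; √K_a = 0.7015.
The active pressure is zero where K_a γ z = 2c√K_a, so z_c = 2c/(γ√K_a) = 2×22.3/(15.2×0.7015) = 4.183 m.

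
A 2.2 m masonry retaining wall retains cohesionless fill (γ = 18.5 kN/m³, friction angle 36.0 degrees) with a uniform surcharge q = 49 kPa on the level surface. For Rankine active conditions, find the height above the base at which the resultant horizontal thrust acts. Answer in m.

0.992 m

K_a = 0.2596.
Triangular part P₁ = ½K_aγH² = 11.62 at H/3 = 0.7333 m; rectangular part P₂ = K_a q H = 27.99 at H/2 = 1.100 m.
ȳ = (P₁·0.7333 + P₂·1.100)/(P₁+P₂) = 0.9924 m.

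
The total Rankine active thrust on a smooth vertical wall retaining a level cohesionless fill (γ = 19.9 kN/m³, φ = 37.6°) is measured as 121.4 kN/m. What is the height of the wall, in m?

7.10 m

K_a = 0.2421. P_a = ½ K_a γ H² ⇒ H = √(2P_a/(K_a γ)).
H = √(2×121.4/(0.2421×19.9)) = 7.099 m.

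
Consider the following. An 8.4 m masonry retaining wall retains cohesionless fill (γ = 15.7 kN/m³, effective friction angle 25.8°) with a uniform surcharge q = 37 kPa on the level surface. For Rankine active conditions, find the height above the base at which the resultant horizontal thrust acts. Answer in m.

3.30 m

K_a = 0.3935.
Triangular part P₁ = ½K_aγH² = 218.0 at H/3 = 2.800 m; rectangular part P₂ = K_a q H = 122.3 at H/2 = 4.200 m.
ȳ = (P₁·2.800 + P₂·4.200)/(P₁+P₂) = 3.303 m.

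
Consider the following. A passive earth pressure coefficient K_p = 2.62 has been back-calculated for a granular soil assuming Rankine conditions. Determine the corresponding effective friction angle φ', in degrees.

K_p = (1+sin φ)/(1−sin φ) ⇒ sin φ = (K_p − 1)/(K_p + 1) = 0.4475.
φ = arcsin(0.4475) = 26.58°.

26.6°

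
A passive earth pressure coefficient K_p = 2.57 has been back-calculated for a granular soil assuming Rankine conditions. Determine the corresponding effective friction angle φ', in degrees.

26.1°

K_p = (1+sin φ)/(1−sin φ) ⇒ sin φ = (K_p − 1)/(K_p + 1) = 0.4398.
φ = arcsin(0.4398) = 26.09°.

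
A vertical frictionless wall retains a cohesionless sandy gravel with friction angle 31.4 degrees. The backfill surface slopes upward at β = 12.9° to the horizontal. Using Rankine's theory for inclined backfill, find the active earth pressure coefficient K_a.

0.340

K_a = cos β · (cos β − √(cos²β − cos²φ)) / (cos β + √(cos²β − cos²φ)).
cos β = 0.9748, cos φ = 0.8536, √(cos²β − cos²φ) = 0.4708.
K_a = 0.9748 × (0.9748 − 0.4708)/(0.9748 + 0.4708) = 0.3399.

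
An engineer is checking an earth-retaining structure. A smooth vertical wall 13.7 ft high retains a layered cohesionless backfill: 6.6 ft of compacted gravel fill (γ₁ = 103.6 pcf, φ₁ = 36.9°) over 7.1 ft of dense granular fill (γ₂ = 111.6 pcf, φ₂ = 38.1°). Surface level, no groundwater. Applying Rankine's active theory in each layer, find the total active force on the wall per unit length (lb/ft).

2380 lb/ft

K_a1 = tan²(45°−36.9°/2) = 0.2497; K_a2 = tan²(45°−38.1°/2) = 0.2368.
Layer 1: σ at base = K_a1 γ₁ h₁ = 170.7 psf; P₁ = ½×170.7×6.6 = 563.4.
Layer 2: σ_v at top = γ₁h₁ = 683.8; σ_h top = K_a2×683.8 = 161.9; σ_h base = K_a2×(683.8+111.6×7.1) = 349.6.
P₂ = ½(161.9+349.6)×7.1 = 1816. Total P_a = 563.4+1816 = 2379 lb/ft.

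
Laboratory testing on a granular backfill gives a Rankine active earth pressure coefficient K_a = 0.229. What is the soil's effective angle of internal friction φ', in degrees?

K_a = tan²(45° − φ/2) ⇒ 45° − φ/2 = arctan(√0.229) = 25.57°.
φ = 2(45° − 25.57°) = 38.85°.

38.9°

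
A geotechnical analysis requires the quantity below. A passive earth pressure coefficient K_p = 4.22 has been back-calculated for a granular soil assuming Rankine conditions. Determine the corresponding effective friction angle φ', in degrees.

38.1°

K_p = (1+sin φ)/(1−sin φ) ⇒ sin φ = (K_p − 1)/(K_p + 1) = 0.6169.
φ = arcsin(0.6169) = 38.09°.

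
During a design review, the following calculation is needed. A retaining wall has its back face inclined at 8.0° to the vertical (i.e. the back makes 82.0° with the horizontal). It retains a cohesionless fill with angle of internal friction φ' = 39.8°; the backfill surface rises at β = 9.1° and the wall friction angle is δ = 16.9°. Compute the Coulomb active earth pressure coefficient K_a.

K_a = sin²(α+φ) / [sin²α · sin(α−δ) · (1 + √{sin(φ+δ)sin(φ−β) / (sin(α−δ)sin(α+β))})²].
With α = 82.0°, φ = 39.8°, δ = 16.9°, β = 9.1°: K_a = 0.2857.

0.286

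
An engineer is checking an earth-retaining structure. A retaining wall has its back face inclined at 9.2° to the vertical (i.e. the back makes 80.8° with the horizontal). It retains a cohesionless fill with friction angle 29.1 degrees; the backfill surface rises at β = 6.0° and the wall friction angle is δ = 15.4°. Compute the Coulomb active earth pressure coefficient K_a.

K_a = sin²(α+φ) / [sin²α · sin(α−δ) · (1 + √{sin(φ+δ)sin(φ−β) / (sin(α−δ)sin(α+β))})²].
With α = 80.8°, φ = 29.1°, δ = 15.4°, β = 6.0°: K_a = 0.4152.

0.415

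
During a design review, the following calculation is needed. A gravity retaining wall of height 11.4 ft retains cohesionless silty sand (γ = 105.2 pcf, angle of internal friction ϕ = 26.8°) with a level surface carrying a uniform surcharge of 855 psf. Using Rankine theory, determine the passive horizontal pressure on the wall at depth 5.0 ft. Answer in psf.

K_p = (1 + sin φ)/(1 − sin φ) = 2.642.
σ_v = γz + q = 105.2 × 5.0 + 855 = 1381 psf.
σ_h = K_p σ_v = 2.642 × 1381 = 3649 psf.

3650 psf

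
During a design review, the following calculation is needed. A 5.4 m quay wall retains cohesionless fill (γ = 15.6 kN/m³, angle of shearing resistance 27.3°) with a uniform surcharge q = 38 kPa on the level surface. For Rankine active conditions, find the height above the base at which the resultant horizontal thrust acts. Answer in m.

2.23 m

K_a = 0.3711.
Triangular part P₁ = ½K_aγH² = 84.41 at H/3 = 1.800 m; rectangular part P₂ = K_a q H = 76.16 at H/2 = 2.700 m.
ȳ = (P₁·1.800 + P₂·2.700)/(P₁+P₂) = 2.227 m.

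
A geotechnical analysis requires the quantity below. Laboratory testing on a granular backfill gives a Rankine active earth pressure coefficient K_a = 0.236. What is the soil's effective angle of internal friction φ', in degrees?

K_a = tan²(45° − φ/2) ⇒ 45° − φ/2 = arctan(√0.236) = 25.91°.
φ = 2(45° − 25.91°) = 38.18°.

38.2°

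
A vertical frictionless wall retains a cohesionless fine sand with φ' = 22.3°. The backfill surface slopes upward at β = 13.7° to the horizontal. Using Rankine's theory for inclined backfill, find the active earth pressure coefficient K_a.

0.517

K_a = cos β · (cos β − √(cos²β − cos²φ)) / (cos β + √(cos²β − cos²φ)).
cos β = 0.9715, cos φ = 0.9252, √(cos²β − cos²φ) = 0.2965.
K_a = 0.9715 × (0.9715 − 0.2965)/(0.9715 + 0.2965) = 0.5172.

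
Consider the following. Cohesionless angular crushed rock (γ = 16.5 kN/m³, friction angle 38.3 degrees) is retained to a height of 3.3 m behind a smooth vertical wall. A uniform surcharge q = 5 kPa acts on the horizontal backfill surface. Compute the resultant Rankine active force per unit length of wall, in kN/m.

K_a = tan²(45° − φ/2) = 0.2347.
Soil triangle: ½ K_a γ H² = 0.5×0.2347×16.5×3.3² = 21.09 kN/m.
Surcharge rectangle: K_a q H = 0.2347×5×3.3 = 3.873 kN/m.
Total = 21.09 + 3.873 = 24.96 kN/m.

25.0 kN/m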